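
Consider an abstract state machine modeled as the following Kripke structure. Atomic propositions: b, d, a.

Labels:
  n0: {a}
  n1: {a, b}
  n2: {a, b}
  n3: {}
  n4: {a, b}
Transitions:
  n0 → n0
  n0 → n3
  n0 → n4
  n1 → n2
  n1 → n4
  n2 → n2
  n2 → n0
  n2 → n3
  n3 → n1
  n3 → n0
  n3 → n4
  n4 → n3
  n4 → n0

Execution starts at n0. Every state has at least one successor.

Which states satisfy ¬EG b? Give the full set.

{n0, n3, n4}

States satisfying b: {n1, n2, n4}.
States satisfying EG b: {n1, n2}.
States satisfying ¬EG b: {n0, n3, n4}.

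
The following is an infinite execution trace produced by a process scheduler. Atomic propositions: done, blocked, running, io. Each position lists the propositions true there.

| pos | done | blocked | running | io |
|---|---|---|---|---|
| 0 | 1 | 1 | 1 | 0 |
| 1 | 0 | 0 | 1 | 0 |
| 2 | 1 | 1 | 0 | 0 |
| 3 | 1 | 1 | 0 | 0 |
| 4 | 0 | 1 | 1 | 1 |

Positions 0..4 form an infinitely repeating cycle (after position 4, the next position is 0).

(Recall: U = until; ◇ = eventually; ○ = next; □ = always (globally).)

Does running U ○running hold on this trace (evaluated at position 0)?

Walking from position 0: ○running first holds at position 0, and running holds at every earlier position along the way, so running U ○running holds.

Satisfied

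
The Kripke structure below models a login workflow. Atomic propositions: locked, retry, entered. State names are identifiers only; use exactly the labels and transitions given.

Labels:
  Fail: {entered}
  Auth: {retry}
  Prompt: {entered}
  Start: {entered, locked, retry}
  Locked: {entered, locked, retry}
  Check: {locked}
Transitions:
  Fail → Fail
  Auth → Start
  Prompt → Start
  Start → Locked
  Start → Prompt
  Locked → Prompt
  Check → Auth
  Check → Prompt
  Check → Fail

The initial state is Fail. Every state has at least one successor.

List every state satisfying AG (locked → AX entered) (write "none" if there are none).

States satisfying locked → AX entered: {Fail, Auth, Prompt, Start, Locked}.
States satisfying AG (locked → AX entered): {Fail, Auth, Prompt, Start, Locked}.

{Fail, Auth, Prompt, Start, Locked}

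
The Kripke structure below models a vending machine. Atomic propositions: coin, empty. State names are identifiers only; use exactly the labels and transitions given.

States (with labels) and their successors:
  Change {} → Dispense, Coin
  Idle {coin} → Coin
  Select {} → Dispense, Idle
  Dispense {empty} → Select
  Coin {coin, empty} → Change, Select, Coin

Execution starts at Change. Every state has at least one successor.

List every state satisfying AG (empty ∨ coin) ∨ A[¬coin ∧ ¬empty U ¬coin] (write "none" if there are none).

{Change, Select, Dispense}

States satisfying empty ∨ coin: {Idle, Dispense, Coin}.
States satisfying AG (empty ∨ coin): ∅.
States satisfying ¬coin ∧ ¬empty: {Change, Select}.
States satisfying ¬coin: {Change, Select, Dispense}.
States satisfying A[¬coin ∧ ¬empty U ¬coin]: {Change, Select, Dispense}.
States satisfying AG (empty ∨ coin) ∨ A[¬coin ∧ ¬empty U ¬coin]: {Change, Select, Dispense}.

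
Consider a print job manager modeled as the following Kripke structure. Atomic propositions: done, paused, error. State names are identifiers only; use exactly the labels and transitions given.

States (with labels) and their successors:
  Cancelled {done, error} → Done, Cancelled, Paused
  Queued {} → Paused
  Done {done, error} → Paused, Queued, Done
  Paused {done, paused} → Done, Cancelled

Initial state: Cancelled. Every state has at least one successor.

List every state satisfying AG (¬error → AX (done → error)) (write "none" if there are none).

none

States satisfying ¬error → AX (done → error): {Cancelled, Done, Paused}.
States satisfying AG (¬error → AX (done → error)): ∅.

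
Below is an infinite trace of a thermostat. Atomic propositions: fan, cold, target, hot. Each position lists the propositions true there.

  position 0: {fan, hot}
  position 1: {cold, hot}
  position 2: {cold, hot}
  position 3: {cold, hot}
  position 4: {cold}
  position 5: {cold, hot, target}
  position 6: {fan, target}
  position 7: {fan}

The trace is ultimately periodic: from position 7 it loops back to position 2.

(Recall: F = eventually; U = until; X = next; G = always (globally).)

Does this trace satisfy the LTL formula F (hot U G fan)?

No

hot U G fan is false at every position 0..7, so it never becomes true and F (hot U G fan) fails.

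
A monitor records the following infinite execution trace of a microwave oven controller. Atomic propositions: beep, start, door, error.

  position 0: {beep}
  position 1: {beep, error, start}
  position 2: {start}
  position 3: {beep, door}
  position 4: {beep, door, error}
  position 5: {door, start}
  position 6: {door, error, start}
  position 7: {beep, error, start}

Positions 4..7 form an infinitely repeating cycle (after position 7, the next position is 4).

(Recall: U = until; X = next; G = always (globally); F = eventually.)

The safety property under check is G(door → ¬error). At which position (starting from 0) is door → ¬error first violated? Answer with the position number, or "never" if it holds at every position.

Check door → ¬error at each position in order: 0 ✓, 1 ✓, 2 ✓, 3 ✓.
At position 4 the labels are {beep, door, error}, so door → ¬error is false there. This is the first violation.

4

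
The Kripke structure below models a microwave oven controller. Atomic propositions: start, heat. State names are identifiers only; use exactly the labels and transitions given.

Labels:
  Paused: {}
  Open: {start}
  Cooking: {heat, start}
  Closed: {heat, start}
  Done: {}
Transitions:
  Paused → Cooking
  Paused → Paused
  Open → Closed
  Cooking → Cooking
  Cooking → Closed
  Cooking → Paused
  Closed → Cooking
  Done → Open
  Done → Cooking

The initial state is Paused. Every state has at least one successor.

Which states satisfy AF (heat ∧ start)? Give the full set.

{Open, Cooking, Closed, Done}

States satisfying heat ∧ start: {Cooking, Closed}.
States satisfying AF (heat ∧ start): {Open, Cooking, Closed, Done}.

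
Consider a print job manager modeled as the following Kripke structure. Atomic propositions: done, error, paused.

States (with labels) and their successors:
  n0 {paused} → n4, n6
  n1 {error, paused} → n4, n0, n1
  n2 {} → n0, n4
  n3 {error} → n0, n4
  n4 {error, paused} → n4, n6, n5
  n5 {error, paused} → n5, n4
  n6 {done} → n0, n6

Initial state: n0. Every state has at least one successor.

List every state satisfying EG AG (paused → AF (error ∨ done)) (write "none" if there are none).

{n0, n1, n2, n3, n4, n5, n6}

States satisfying AG (paused → AF (error ∨ done)): {n0, n1, n2, n3, n4, n5, n6}.
States satisfying EG AG (paused → AF (error ∨ done)): {n0, n1, n2, n3, n4, n5, n6}.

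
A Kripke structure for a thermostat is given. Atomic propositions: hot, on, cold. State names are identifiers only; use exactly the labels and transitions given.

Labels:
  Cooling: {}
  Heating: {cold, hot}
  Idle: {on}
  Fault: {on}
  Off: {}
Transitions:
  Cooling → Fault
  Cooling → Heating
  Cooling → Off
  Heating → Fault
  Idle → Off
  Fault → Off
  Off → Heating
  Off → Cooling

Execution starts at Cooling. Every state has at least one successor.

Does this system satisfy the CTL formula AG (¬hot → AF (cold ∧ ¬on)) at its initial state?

No

States satisfying ¬hot → AF (cold ∧ ¬on): {Heating}.
States satisfying AG (¬hot → AF (cold ∧ ¬on)): ∅.
Cooling is reachable from Cooling and violates ¬hot → AF (cold ∧ ¬on), so AG fails at Cooling.
Cooling ∉ Sat(AG (¬hot → AF (cold ∧ ¬on))).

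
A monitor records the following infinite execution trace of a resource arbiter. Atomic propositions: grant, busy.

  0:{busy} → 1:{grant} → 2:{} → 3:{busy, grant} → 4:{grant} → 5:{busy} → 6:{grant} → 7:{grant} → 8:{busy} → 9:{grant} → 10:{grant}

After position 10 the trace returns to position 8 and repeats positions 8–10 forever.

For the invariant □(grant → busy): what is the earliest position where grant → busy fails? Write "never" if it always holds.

Check grant → busy at each position in order: 0 ✓.
At position 1 the labels are {grant}, so grant → busy is false there. This is the first violation.

1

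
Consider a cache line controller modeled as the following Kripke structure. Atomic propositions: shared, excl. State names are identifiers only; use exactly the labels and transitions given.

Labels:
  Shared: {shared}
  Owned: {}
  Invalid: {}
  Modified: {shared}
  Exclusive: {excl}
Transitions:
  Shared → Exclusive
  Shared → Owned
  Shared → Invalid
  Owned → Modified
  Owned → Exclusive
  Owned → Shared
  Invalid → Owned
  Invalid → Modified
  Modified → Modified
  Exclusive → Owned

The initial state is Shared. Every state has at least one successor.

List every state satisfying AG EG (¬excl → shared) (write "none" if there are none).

{Modified}

States satisfying EG (¬excl → shared): {Modified}.
States satisfying AG EG (¬excl → shared): {Modified}.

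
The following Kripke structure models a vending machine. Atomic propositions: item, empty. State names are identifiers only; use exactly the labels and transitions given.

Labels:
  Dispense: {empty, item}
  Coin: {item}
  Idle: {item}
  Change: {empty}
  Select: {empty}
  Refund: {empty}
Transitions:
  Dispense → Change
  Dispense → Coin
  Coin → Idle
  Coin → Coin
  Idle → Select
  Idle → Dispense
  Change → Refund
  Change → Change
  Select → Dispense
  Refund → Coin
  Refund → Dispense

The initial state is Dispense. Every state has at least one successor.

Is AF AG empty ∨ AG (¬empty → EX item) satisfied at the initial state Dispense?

Satisfied

States satisfying AG empty: ∅.
States satisfying AF AG empty: ∅.
States satisfying ¬empty → EX item: {Dispense, Coin, Idle, Change, Select, Refund}.
States satisfying AG (¬empty → EX item): {Dispense, Coin, Idle, Change, Select, Refund}.
States satisfying AF AG empty ∨ AG (¬empty → EX item): {Dispense, Coin, Idle, Change, Select, Refund}.
Dispense ∈ Sat(AF AG empty ∨ AG (¬empty → EX item)).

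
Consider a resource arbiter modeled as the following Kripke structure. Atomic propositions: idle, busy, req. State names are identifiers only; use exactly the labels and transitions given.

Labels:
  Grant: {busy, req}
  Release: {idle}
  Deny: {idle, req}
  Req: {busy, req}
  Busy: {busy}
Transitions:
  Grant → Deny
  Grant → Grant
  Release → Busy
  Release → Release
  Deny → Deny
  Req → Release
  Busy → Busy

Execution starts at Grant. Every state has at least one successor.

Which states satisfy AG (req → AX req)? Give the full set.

States satisfying req → AX req: {Grant, Release, Deny, Busy}.
States satisfying AG (req → AX req): {Grant, Release, Deny, Busy}.

{Grant, Release, Deny, Busy}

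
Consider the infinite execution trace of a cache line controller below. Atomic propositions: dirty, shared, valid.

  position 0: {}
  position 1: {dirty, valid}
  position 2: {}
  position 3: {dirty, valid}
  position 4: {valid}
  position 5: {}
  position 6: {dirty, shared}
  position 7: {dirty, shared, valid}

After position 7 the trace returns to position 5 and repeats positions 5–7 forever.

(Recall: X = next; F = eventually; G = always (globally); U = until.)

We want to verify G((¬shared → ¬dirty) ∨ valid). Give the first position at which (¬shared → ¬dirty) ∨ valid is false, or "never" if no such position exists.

never

(¬shared → ¬dirty) ∨ valid holds at every position 0..7, and those are all the positions the trace ever visits, so the invariant G((¬shared → ¬dirty) ∨ valid) is never violated.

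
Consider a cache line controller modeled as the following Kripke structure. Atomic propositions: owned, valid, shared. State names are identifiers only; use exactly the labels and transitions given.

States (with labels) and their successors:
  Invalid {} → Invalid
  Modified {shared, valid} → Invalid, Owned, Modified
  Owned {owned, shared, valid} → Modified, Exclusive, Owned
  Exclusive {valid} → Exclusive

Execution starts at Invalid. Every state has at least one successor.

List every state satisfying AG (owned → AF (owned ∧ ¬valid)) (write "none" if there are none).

States satisfying owned → AF (owned ∧ ¬valid): {Invalid, Modified, Exclusive}.
States satisfying AG (owned → AF (owned ∧ ¬valid)): {Invalid, Exclusive}.

{Invalid, Exclusive}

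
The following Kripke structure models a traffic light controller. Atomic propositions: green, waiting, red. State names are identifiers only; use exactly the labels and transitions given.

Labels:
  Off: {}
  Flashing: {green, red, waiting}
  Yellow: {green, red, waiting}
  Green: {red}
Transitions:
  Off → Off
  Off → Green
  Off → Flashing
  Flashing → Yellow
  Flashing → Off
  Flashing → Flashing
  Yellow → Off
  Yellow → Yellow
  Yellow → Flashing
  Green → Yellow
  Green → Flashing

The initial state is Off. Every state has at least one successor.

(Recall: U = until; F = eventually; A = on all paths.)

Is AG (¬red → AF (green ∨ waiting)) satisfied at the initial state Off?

States satisfying ¬red → AF (green ∨ waiting): {Flashing, Yellow, Green}.
States satisfying AG (¬red → AF (green ∨ waiting)): ∅.
Off is reachable from Off and violates ¬red → AF (green ∨ waiting), so AG fails at Off.
Off ∉ Sat(AG (¬red → AF (green ∨ waiting))).

No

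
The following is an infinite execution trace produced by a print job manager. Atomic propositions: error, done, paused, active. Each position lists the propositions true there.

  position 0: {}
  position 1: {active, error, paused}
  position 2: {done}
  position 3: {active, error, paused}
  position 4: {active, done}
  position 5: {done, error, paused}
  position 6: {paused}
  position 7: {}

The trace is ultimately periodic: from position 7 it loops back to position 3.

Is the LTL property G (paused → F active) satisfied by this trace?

Yes

paused → F active holds at every position 0..7, and those are all positions ever visited, so G (paused → F active) holds.
Positions where paused holds: 1, 3, 5, 6.
Check F active at each: 1→ok, 3→ok, 5→ok, 6→ok.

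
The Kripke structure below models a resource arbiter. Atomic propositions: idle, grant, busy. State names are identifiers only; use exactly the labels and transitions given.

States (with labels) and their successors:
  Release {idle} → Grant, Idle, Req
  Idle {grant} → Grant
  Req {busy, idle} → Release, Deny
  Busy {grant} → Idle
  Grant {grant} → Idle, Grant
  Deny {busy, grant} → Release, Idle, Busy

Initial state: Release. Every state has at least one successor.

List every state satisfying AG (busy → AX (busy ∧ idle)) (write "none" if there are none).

{Idle, Busy, Grant}

States satisfying busy → AX (busy ∧ idle): {Release, Idle, Busy, Grant}.
States satisfying AG (busy → AX (busy ∧ idle)): {Idle, Busy, Grant}.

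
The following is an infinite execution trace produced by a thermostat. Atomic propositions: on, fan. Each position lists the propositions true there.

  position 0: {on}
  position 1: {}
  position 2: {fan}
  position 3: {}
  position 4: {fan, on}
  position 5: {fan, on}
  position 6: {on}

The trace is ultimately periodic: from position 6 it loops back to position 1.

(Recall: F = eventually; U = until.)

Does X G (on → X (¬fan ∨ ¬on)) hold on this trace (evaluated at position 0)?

Does not hold

The position after 0 is 1; G (on → X (¬fan ∨ ¬on)) is false there.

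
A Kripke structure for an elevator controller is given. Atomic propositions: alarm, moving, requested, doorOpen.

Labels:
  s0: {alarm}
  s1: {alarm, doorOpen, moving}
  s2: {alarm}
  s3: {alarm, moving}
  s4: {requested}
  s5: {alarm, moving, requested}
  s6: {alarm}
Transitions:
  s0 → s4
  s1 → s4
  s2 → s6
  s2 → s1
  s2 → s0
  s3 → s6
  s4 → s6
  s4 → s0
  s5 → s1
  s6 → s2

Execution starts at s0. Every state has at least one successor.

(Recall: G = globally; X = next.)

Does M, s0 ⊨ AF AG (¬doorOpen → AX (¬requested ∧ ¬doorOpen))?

States satisfying AG (¬doorOpen → AX (¬requested ∧ ¬doorOpen)): ∅.
States satisfying AF AG (¬doorOpen → AX (¬requested ∧ ¬doorOpen)): ∅.
There is a path from s0 along which AG (¬doorOpen → AX (¬requested ∧ ¬doorOpen)) never holds.
s0 ∉ Sat(AF AG (¬doorOpen → AX (¬requested ∧ ¬doorOpen))).

No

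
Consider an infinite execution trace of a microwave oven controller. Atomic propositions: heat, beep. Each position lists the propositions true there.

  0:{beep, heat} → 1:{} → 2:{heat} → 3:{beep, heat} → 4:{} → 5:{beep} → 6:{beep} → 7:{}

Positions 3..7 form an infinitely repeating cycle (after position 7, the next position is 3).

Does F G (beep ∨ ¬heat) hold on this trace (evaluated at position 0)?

Satisfied

G (beep ∨ ¬heat) holds at position 3, which is reachable from 0, so F G (beep ∨ ¬heat) holds.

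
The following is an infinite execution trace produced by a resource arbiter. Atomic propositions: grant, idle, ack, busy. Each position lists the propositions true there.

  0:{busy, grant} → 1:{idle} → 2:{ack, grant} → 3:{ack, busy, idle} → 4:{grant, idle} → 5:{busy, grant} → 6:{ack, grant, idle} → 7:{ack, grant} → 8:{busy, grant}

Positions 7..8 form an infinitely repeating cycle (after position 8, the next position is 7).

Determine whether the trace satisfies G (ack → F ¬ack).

Holds

ack → F ¬ack holds at every position 0..8, and those are all positions ever visited, so G (ack → F ¬ack) holds.
Positions where ack holds: 2, 3, 6, 7.
Check F ¬ack at each: 2→ok, 3→ok, 6→ok, 7→ok.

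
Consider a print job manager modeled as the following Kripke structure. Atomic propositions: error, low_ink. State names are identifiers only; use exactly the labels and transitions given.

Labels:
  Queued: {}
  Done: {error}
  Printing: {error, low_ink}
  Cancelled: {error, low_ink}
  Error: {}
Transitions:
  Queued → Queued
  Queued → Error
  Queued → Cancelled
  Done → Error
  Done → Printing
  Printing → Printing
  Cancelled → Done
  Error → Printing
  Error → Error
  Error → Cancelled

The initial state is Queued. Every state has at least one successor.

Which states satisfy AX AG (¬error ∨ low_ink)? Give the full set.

States satisfying AG (¬error ∨ low_ink): {Printing}.
States satisfying AX AG (¬error ∨ low_ink): {Printing}.

{Printing}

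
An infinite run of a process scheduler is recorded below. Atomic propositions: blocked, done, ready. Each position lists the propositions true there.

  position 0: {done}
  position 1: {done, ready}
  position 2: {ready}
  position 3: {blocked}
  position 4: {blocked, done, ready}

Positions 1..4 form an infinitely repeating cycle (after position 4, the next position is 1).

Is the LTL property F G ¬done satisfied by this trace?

G ¬done is false at every position 0..4, so it never becomes true and F G ¬done fails.

Violated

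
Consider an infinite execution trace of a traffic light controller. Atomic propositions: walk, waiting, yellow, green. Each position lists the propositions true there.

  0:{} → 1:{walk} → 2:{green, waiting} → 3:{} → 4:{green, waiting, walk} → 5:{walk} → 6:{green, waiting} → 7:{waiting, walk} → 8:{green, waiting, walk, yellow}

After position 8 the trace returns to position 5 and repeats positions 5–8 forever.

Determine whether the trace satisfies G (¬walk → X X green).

¬walk → X X green must hold at every position from 0 onward. It fails at position 3, so G (¬walk → X X green) is false.
Positions where ¬walk holds: 0, 2, 3, 6.
Check X X green at each: 0→ok, 2→ok, 3→fails, 6→ok.

No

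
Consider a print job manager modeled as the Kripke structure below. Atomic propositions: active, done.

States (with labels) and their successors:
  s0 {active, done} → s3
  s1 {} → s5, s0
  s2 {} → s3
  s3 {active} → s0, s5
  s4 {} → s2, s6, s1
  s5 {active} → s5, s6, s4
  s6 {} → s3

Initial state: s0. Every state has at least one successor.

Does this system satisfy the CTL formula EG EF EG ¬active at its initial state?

No

States satisfying EF EG ¬active: ∅.
States satisfying EG EF EG ¬active: ∅.
No suitable path/successor from s0 witnesses the formula.
s0 ∉ Sat(EG EF EG ¬active).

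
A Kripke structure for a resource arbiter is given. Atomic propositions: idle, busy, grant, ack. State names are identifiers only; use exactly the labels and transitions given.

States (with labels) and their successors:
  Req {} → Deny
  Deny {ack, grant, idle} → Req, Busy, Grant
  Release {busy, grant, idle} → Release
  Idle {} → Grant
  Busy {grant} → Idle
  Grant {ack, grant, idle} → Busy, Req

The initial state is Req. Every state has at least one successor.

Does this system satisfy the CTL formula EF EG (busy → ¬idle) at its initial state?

States satisfying EG (busy → ¬idle): {Req, Deny, Idle, Busy, Grant}.
States satisfying EF EG (busy → ¬idle): {Req, Deny, Idle, Busy, Grant}.
Some path from Req reaches a state where EG (busy → ¬idle) holds.
Req ∈ Sat(EF EG (busy → ¬idle)).

Yes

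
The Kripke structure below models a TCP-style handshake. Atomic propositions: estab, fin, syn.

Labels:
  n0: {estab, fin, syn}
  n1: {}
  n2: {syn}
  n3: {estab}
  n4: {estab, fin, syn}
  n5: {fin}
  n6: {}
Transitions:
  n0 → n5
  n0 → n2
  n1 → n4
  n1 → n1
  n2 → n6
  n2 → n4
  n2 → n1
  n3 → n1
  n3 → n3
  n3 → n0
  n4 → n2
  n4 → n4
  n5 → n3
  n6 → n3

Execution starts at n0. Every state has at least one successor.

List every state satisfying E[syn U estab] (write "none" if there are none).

{n0, n2, n3, n4}

States satisfying syn: {n0, n2, n4}.
States satisfying estab: {n0, n3, n4}.
States satisfying E[syn U estab]: {n0, n2, n3, n4}.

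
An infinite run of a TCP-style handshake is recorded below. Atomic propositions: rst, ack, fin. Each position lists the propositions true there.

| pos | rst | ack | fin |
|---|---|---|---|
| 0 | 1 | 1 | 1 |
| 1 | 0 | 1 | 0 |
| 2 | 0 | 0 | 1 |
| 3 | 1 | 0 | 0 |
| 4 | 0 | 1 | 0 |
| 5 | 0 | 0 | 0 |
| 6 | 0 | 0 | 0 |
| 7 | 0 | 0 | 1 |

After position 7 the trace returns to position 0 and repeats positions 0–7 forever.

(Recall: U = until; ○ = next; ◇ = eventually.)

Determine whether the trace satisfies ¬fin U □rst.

Violated

Walking from position 0: at position 0, □rst has not yet held and ¬fin fails, so ¬fin U □rst is false.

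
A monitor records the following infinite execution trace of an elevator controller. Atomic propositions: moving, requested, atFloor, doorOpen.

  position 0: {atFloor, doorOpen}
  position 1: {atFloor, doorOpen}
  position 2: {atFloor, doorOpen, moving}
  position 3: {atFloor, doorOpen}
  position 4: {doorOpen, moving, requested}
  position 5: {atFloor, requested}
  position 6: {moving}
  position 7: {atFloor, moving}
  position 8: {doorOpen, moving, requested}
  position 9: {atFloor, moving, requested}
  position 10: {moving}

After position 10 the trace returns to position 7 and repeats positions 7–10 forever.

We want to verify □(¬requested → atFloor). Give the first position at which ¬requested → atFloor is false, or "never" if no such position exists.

6

Check ¬requested → atFloor at each position in order: 0 ✓, 1 ✓, 2 ✓, 3 ✓, 4 ✓, 5 ✓.
At position 6 the labels are {moving}, so ¬requested → atFloor is false there. This is the first violation.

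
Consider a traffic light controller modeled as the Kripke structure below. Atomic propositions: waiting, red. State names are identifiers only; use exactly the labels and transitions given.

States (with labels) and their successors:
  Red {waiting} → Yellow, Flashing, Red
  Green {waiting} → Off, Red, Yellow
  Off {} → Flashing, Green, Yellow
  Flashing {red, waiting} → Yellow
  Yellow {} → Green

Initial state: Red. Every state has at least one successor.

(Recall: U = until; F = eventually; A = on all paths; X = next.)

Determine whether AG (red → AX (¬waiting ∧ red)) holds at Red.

Does not hold

States satisfying red → AX (¬waiting ∧ red): {Red, Green, Off, Yellow}.
States satisfying AG (red → AX (¬waiting ∧ red)): ∅.
Flashing is reachable from Red and violates red → AX (¬waiting ∧ red), so AG fails at Red.
Red ∉ Sat(AG (red → AX (¬waiting ∧ red))).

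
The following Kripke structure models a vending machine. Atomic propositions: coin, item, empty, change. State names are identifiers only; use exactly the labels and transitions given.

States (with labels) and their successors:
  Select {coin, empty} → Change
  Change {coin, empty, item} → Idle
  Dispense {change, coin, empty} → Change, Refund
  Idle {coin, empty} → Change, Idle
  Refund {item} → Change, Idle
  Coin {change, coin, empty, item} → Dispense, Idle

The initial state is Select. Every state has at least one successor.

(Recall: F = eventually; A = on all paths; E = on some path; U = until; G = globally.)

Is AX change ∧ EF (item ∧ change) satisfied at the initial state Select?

States satisfying change: {Dispense, Coin}.
States satisfying AX change: ∅.
States satisfying item ∧ change: {Coin}.
States satisfying EF (item ∧ change): {Coin}.
States satisfying AX change ∧ EF (item ∧ change): ∅.
Select ∉ Sat(AX change ∧ EF (item ∧ change)).

Violated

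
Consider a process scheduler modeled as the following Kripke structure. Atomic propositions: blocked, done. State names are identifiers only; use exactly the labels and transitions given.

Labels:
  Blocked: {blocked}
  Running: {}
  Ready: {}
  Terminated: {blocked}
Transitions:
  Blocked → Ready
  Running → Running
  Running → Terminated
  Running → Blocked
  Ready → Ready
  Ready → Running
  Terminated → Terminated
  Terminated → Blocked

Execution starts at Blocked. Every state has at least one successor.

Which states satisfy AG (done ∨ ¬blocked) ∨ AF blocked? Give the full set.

{Blocked, Terminated}

States satisfying done ∨ ¬blocked: {Running, Ready}.
States satisfying AG (done ∨ ¬blocked): ∅.
States satisfying blocked: {Blocked, Terminated}.
States satisfying AF blocked: {Blocked, Terminated}.
States satisfying AG (done ∨ ¬blocked) ∨ AF blocked: {Blocked, Terminated}.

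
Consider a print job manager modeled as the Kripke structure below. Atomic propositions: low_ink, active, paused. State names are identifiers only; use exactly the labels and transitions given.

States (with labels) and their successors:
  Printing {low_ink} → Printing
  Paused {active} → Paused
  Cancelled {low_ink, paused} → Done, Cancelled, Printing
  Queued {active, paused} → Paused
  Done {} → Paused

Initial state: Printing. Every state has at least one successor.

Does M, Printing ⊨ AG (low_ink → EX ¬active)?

Satisfied

States satisfying low_ink → EX ¬active: {Printing, Paused, Cancelled, Queued, Done}.
States satisfying AG (low_ink → EX ¬active): {Printing, Paused, Cancelled, Queued, Done}.
Every state reachable from Printing satisfies low_ink → EX ¬active.
Printing ∈ Sat(AG (low_ink → EX ¬active)).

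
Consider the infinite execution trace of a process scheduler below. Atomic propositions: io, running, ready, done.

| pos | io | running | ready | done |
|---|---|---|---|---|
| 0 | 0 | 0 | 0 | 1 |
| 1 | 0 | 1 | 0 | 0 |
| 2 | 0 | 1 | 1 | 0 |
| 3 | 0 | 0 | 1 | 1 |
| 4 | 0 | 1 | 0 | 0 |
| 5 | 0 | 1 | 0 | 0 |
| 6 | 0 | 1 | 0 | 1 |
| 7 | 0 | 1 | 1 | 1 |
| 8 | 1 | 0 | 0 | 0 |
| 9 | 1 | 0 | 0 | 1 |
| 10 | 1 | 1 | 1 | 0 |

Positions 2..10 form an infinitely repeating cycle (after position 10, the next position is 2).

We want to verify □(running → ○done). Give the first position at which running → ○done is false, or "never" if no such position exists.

Check running → ○done at each position in order: 0 ✓.
At position 1 the labels are {running} and the next position 2 has {ready, running}, so running → ○done is false there. This is the first violation.

1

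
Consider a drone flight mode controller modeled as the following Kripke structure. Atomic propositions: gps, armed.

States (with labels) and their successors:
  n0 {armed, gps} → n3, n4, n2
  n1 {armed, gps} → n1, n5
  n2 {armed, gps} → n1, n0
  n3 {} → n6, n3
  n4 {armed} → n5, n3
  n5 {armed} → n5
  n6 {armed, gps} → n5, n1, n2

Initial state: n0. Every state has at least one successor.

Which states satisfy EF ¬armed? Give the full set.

States satisfying ¬armed: {n3}.
States satisfying EF ¬armed: {n0, n2, n3, n4, n6}.

{n0, n2, n3, n4, n6}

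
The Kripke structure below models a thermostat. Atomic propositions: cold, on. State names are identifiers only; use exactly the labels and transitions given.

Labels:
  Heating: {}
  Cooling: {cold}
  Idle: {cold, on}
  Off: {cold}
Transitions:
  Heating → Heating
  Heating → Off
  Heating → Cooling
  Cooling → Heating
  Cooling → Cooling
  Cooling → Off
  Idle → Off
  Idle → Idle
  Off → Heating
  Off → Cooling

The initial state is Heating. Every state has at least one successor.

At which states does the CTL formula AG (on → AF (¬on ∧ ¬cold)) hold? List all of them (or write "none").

{Heating, Cooling, Off}

States satisfying on → AF (¬on ∧ ¬cold): {Heating, Cooling, Off}.
States satisfying AG (on → AF (¬on ∧ ¬cold)): {Heating, Cooling, Off}.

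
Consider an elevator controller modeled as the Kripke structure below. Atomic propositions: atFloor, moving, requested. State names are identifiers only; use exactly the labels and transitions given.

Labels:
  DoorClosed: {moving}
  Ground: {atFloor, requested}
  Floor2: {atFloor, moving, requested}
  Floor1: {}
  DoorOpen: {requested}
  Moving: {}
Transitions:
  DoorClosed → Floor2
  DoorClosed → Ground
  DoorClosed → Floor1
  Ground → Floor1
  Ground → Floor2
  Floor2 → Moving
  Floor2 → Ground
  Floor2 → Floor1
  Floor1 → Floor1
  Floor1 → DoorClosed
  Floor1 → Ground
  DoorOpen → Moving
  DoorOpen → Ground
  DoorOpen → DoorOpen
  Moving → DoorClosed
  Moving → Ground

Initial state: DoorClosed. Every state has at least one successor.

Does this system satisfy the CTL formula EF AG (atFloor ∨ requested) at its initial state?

No

States satisfying AG (atFloor ∨ requested): ∅.
States satisfying EF AG (atFloor ∨ requested): ∅.
No suitable path/successor from DoorClosed witnesses the formula.
DoorClosed ∉ Sat(EF AG (atFloor ∨ requested)).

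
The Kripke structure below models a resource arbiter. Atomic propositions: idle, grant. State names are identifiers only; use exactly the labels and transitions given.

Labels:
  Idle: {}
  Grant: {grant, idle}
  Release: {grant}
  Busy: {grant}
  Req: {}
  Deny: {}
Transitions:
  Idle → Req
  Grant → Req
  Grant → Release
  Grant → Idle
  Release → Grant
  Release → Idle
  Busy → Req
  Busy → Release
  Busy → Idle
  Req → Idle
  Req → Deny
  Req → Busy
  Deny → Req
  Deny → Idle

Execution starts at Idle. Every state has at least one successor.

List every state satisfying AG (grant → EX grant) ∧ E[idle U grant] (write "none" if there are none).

{Grant, Release, Busy}

States satisfying grant → EX grant: {Idle, Grant, Release, Busy, Req, Deny}.
States satisfying AG (grant → EX grant): {Idle, Grant, Release, Busy, Req, Deny}.
States satisfying idle: {Grant}.
States satisfying grant: {Grant, Release, Busy}.
States satisfying E[idle U grant]: {Grant, Release, Busy}.
States satisfying AG (grant → EX grant) ∧ E[idle U grant]: {Grant, Release, Busy}.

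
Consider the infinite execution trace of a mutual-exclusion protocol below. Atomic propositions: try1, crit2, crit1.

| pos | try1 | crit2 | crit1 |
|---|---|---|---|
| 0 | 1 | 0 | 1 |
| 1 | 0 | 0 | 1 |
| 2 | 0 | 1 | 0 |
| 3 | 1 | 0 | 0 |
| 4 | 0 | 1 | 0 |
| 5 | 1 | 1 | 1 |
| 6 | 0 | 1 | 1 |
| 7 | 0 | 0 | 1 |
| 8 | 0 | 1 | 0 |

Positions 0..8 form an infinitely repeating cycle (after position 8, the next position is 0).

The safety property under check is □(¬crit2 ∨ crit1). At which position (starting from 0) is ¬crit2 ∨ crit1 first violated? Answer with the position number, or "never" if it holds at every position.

2

Check ¬crit2 ∨ crit1 at each position in order: 0 ✓, 1 ✓.
At position 2 the labels are {crit2}, so ¬crit2 ∨ crit1 is false there. This is the first violation.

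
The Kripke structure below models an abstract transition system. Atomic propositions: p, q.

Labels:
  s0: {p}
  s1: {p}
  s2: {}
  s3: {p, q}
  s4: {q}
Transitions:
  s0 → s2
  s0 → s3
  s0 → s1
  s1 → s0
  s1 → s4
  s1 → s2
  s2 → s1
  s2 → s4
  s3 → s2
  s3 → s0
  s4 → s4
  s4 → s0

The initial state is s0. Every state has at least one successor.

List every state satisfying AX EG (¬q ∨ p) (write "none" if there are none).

{s0, s3}

States satisfying EG (¬q ∨ p): {s0, s1, s2, s3}.
States satisfying AX EG (¬q ∨ p): {s0, s3}.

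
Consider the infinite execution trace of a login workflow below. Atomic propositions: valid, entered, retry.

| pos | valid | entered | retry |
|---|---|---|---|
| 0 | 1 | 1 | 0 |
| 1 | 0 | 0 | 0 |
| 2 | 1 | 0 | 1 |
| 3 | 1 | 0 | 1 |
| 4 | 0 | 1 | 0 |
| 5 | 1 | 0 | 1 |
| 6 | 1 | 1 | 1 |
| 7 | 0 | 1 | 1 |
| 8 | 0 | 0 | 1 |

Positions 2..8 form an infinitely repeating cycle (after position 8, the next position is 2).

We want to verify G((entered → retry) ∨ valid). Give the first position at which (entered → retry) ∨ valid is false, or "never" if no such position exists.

4

Check (entered → retry) ∨ valid at each position in order: 0 ✓, 1 ✓, 2 ✓, 3 ✓.
At position 4 the labels are {entered}, so (entered → retry) ∨ valid is false there. This is the first violation.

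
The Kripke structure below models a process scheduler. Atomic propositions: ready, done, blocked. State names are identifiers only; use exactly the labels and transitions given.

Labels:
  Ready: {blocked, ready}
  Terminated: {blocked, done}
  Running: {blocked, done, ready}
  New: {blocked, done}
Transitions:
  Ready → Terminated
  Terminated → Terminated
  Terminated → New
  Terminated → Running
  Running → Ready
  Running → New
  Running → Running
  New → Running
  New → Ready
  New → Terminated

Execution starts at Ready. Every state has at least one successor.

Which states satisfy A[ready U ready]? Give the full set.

{Ready, Running}

States satisfying ready: {Ready, Running}.
States satisfying A[ready U ready]: {Ready, Running}.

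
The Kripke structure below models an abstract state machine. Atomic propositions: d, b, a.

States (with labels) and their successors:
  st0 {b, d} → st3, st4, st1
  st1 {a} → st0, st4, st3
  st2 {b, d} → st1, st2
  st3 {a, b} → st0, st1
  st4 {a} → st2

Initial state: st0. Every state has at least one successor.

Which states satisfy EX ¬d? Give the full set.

{st0, st1, st2, st3}

States satisfying ¬d: {st1, st3, st4}.
States satisfying EX ¬d: {st0, st1, st2, st3}.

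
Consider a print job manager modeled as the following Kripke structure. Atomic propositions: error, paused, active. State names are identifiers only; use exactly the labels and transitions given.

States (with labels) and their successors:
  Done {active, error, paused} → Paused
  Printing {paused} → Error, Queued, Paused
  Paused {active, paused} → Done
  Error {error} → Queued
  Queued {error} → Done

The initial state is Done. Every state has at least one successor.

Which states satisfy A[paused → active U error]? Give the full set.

States satisfying paused → active: {Done, Paused, Error, Queued}.
States satisfying error: {Done, Error, Queued}.
States satisfying A[paused → active U error]: {Done, Paused, Error, Queued}.

{Done, Paused, Error, Queued}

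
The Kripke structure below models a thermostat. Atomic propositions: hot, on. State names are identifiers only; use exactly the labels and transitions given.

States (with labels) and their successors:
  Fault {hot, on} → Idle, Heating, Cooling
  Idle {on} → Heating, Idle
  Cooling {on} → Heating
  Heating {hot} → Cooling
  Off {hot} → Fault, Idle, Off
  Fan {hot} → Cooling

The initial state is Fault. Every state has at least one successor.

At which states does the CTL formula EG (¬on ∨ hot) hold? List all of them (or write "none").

{Off}

States satisfying ¬on ∨ hot: {Fault, Heating, Off, Fan}.
States satisfying EG (¬on ∨ hot): {Off}.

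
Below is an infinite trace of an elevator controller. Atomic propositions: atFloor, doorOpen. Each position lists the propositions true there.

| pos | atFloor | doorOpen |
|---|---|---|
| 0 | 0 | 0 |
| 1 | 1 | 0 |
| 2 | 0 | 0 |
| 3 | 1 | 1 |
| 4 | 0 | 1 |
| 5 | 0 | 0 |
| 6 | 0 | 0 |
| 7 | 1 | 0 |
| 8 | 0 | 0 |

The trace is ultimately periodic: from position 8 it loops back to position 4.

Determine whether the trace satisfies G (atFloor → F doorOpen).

Holds

atFloor → F doorOpen holds at every position 0..8, and those are all positions ever visited, so G (atFloor → F doorOpen) holds.
Positions where atFloor holds: 1, 3, 7.
Check F doorOpen at each: 1→ok, 3→ok, 7→ok.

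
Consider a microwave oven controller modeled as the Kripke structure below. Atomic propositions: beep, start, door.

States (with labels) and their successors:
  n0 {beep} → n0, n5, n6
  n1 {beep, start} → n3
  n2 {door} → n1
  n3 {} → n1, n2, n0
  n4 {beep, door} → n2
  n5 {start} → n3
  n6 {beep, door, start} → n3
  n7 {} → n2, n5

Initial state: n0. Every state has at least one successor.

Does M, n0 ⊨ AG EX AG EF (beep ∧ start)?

Holds

States satisfying EX AG EF (beep ∧ start): {n0, n1, n2, n3, n4, n5, n6, n7}.
States satisfying AG EX AG EF (beep ∧ start): {n0, n1, n2, n3, n4, n5, n6, n7}.
Every state reachable from n0 satisfies EX AG EF (beep ∧ start).
n0 ∈ Sat(AG EX AG EF (beep ∧ start)).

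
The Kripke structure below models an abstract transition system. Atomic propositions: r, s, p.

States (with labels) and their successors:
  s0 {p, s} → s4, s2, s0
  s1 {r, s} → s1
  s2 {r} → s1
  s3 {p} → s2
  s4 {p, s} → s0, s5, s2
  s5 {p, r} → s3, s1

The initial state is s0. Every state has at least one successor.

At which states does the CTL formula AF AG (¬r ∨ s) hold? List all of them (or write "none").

{s1, s2, s3, s5}

States satisfying AG (¬r ∨ s): {s1}.
States satisfying AF AG (¬r ∨ s): {s1, s2, s3, s5}.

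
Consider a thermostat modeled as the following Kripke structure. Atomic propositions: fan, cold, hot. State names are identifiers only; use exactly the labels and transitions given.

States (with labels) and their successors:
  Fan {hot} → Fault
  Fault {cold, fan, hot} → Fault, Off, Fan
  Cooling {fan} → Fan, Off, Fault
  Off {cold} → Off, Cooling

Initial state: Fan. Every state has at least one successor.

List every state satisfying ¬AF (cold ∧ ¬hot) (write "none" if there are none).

States satisfying cold ∧ ¬hot: {Off}.
States satisfying AF (cold ∧ ¬hot): {Off}.
States satisfying ¬AF (cold ∧ ¬hot): {Fan, Fault, Cooling}.

{Fan, Fault, Cooling}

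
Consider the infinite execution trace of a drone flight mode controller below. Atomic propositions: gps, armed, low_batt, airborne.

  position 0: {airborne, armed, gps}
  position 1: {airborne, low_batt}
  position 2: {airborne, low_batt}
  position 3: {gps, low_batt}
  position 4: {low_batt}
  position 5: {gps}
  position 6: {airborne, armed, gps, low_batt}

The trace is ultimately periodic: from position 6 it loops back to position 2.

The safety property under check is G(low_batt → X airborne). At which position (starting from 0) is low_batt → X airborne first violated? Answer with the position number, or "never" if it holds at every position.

Check low_batt → X airborne at each position in order: 0 ✓, 1 ✓.
At position 2 the labels are {airborne, low_batt} and the next position 3 has {gps, low_batt}, so low_batt → X airborne is false there. This is the first violation.

2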